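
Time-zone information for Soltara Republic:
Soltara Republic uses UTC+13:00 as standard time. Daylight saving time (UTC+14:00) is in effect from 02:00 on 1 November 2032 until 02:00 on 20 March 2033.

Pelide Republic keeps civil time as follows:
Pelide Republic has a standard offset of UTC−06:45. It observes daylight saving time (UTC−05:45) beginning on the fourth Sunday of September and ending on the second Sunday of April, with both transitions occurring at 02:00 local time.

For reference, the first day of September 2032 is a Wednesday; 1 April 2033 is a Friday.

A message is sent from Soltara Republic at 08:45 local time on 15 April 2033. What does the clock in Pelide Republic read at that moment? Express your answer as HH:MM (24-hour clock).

13:00

15 April 2033 is outside the daylight-saving period (1 November 2032 – 20 March 2033), so Soltara Republic is on standard time, UTC+13:00.
08:45 Soltara Republic − 13h = 19:45 UTC (rolling into the previous day, 14 April 2033).
1 September 2032 is a Wednesday, so the first Sunday is September 5 and the fourth is September 26.
1 April 2033 is a Friday, so the first Sunday is April 3 and the second is April 10.
At the standard offset (UTC−06:45), 19:45 UTC − 6h45m = 13:00 Pelide Republic standard time.
The standard-time date in Pelide Republic, 14 April 2033, does not fall between 26 September 2032 and 10 April 2033, so daylight saving is not in effect and Pelide Republic is at UTC−06:45.
19:45 UTC − 6h45m = 13:00 Pelide Republic.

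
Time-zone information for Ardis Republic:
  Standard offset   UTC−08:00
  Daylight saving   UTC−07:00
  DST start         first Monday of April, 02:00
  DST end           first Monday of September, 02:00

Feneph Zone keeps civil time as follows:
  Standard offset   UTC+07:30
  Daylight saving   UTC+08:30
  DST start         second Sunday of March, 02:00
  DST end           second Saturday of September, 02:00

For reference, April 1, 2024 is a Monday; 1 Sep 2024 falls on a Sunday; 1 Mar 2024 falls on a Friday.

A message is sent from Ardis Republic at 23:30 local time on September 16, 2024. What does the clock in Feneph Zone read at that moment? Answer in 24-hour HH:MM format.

15:00

1 April 2024 is a Monday, so the first Monday is April 1.
1 September 2024 is a Sunday, so the first Monday is September 2.
September 16, 2024 does not fall between 1 April and 2 September, so daylight saving is not in effect and Ardis Republic is at UTC−08:00.
23:30 Ardis Republic + 8h = 07:30 UTC (rolling into the next day, 17 September 2024).
1 March 2024 is a Friday, so the first Sunday is March 3 and the second is March 10.
1 September 2024 is a Sunday, so the first Saturday is September 7 and the second is September 14.
At the standard offset (UTC+07:30), 07:30 UTC + 7h30m = 15:00 Feneph Zone standard time.
The standard-time date in Feneph Zone, September 17, 2024, does not fall between 10 March and 14 September, so daylight saving is not in effect and Feneph Zone is at UTC+07:30.
07:30 UTC + 7h30m = 15:00 Feneph Zone.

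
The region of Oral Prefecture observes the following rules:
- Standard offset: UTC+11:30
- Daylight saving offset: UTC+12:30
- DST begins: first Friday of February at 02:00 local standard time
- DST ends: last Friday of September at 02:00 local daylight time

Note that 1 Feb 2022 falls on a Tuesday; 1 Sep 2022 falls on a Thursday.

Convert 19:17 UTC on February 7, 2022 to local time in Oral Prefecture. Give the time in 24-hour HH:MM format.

07:47

1 February 2022 is a Tuesday, so the first Friday is February 4.
1 September 2022 is a Thursday, so Fridays fall on 2, 9, 16, 23, 30; the last is September 30.
At the standard offset (UTC+11:30), 19:17 UTC + 11h30m = 06:47 Oral Prefecture standard time (rolling into the next day, 8 February 2022).
The standard-time date in Oral Prefecture, February 8, 2022, lies within the daylight-saving period (4 February – 30 September), so Oral Prefecture is on daylight time, UTC+12:30.
19:17 UTC + 12h30m = 07:47 local (rolling into the next day, 8 February 2022).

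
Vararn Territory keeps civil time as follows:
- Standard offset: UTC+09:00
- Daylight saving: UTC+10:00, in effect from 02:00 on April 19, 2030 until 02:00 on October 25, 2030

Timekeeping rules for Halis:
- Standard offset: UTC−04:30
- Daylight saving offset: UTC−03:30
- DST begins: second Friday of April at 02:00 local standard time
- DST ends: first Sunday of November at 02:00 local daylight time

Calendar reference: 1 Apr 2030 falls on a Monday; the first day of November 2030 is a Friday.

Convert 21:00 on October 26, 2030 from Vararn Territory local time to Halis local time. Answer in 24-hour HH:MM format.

October 26, 2030 does not fall between 19 April and 25 October, so daylight saving is not in effect and Vararn Territory is at UTC+09:00.
21:00 Vararn Territory − 9h = 12:00 UTC.
1 April 2030 is a Monday, so the first Friday is April 5 and the second is April 12.
1 November 2030 is a Friday, so the first Sunday is November 3.
At the standard offset (UTC−04:30), 12:00 UTC − 4h30m = 07:30 Halis standard time.
Daylight saving runs 12 April – 3 November; the standard-time date in Halis, October 26, 2030, is inside that window, so Halis is at UTC−03:30.
12:00 UTC − 3h30m = 08:30 Halis.

08:30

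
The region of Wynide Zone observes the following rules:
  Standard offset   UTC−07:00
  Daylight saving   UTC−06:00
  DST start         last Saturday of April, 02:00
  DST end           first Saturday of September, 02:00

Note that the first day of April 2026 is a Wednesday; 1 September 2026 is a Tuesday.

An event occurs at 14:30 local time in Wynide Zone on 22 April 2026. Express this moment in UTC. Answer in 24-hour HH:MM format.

1 April 2026 is a Wednesday, so Saturdays fall on 4, 11, 18, 25; the last is April 25.
1 September 2026 is a Tuesday, so the first Saturday is September 5.
22 April 2026 is outside the daylight-saving period (25 April – 5 September), so Wynide Zone is on standard time, UTC−07:00.
14:30 local + 7h = 21:30 UTC.

21:30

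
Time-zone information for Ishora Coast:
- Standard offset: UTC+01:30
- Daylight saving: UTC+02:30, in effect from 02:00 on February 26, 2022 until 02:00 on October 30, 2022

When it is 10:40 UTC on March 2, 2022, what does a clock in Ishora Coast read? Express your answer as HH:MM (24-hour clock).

At the standard offset (UTC+01:30), 10:40 UTC + 1h30m = 12:10 Ishora Coast standard time.
The standard-time date in Ishora Coast, March 2, 2022, falls between 26 February and 30 October, so daylight saving is in effect and Ishora Coast is at UTC+02:30.
10:40 UTC + 2h30m = 13:10 local.

13:10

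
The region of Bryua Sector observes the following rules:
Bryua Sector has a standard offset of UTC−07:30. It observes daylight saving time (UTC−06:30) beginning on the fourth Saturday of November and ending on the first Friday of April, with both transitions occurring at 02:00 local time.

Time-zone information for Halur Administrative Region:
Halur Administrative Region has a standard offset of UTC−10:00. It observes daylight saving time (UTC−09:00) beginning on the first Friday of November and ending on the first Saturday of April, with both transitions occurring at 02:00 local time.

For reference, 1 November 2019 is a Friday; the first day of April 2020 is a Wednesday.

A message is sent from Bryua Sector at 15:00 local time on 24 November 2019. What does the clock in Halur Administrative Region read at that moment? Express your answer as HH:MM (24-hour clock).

1 November 2019 is a Friday, so the first Saturday is November 2 and the fourth is November 23.
1 April 2020 is a Wednesday, so the first Friday is April 3.
24 November 2019 falls between 23 November 2019 and 3 April 2020, so daylight saving is in effect and Bryua Sector is at UTC−06:30.
15:00 Bryua Sector + 6h30m = 21:30 UTC.
1 November 2019 is a Friday, so the first Friday is November 1.
1 April 2020 is a Wednesday, so the first Saturday is April 4.
At the standard offset (UTC−10:00), 21:30 UTC − 10h = 11:30 Halur Administrative Region standard time.
The standard-time date in Halur Administrative Region, 24 November 2019, lies within the daylight-saving period (1 November 2019 – 4 April 2020), so Halur Administrative Region is on daylight time, UTC−09:00.
21:30 UTC − 9h = 12:30 Halur Administrative Region.

12:30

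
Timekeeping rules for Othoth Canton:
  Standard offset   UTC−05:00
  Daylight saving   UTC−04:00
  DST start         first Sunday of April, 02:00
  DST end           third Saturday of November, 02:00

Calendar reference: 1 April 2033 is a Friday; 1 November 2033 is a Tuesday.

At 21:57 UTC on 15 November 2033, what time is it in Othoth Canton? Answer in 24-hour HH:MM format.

17:57

1 April 2033 is a Friday, so the first Sunday is April 3.
1 November 2033 is a Tuesday, so the first Saturday is November 5 and the third is November 19.
At the standard offset (UTC−05:00), 21:57 UTC − 5h = 16:57 Othoth Canton standard time.
The standard-time date in Othoth Canton, 15 November 2033, lies within the daylight-saving period (3 April – 19 November), so Othoth Canton is on daylight time, UTC−04:00.
21:57 UTC − 4h = 17:57 local.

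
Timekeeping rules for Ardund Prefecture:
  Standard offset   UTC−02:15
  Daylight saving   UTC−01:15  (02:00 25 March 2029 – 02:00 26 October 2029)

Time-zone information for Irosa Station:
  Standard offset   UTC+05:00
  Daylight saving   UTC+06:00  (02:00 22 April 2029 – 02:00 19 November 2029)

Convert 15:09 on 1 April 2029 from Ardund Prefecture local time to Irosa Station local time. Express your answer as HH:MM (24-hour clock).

1 April 2029 falls between 25 March and 26 October, so daylight saving is in effect and Ardund Prefecture is at UTC−01:15.
15:09 Ardund Prefecture + 1h15m = 16:24 UTC.
At the standard offset (UTC+05:00), 16:24 UTC + 5h = 21:24 Irosa Station standard time.
The standard-time date in Irosa Station, 1 April 2029, is outside the daylight-saving period (22 April – 19 November), so Irosa Station is on standard time, UTC+05:00.
16:24 UTC + 5h = 21:24 Irosa Station.

21:24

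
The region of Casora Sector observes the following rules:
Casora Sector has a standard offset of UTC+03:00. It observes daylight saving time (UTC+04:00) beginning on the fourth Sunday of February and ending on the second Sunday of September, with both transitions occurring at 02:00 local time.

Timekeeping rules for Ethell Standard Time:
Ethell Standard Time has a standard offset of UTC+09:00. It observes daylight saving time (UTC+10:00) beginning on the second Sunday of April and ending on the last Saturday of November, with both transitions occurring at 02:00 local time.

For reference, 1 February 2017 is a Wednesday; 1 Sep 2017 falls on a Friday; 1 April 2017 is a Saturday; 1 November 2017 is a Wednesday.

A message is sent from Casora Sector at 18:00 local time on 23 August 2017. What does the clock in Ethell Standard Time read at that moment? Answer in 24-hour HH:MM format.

1 February 2017 is a Wednesday, so the first Sunday is February 5 and the fourth is February 26.
1 September 2017 is a Friday, so the first Sunday is September 3 and the second is September 10.
23 August 2017 lies within the daylight-saving period (26 February – 10 September), so Casora Sector is on daylight time, UTC+04:00.
18:00 Casora Sector − 4h = 14:00 UTC.
1 April 2017 is a Saturday, so the first Sunday is April 2 and the second is April 9.
1 November 2017 is a Wednesday, so Saturdays fall on 4, 11, 18, 25; the last is November 25.
At the standard offset (UTC+09:00), 14:00 UTC + 9h = 23:00 Ethell Standard Time standard time.
The standard-time date in Ethell Standard Time, 23 August 2017, falls between 9 April and 25 November, so daylight saving is in effect and Ethell Standard Time is at UTC+10:00.
14:00 UTC + 10h = 00:00 Ethell Standard Time (rolling into the next day, 24 August 2017).

00:00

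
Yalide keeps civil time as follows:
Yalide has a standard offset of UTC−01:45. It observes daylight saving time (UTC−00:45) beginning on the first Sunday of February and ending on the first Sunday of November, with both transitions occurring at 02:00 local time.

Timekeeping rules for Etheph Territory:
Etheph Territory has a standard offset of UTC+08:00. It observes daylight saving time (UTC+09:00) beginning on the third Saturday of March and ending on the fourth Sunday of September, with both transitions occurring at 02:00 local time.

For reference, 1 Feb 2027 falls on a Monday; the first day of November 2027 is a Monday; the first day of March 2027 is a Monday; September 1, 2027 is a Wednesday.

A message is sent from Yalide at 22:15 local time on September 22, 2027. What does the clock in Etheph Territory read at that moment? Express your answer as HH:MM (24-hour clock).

08:00

1 February 2027 is a Monday, so the first Sunday is February 7.
1 November 2027 is a Monday, so the first Sunday is November 7.
September 22, 2027 lies within the daylight-saving period (7 February – 7 November), so Yalide is on daylight time, UTC−00:45.
22:15 Yalide + 0h45m = 23:00 UTC.
1 March 2027 is a Monday, so the first Saturday is March 6 and the third is March 20.
1 September 2027 is a Wednesday, so the first Sunday is September 5 and the fourth is September 26.
At the standard offset (UTC+08:00), 23:00 UTC + 8h = 07:00 Etheph Territory standard time (rolling into the next day, 23 September 2027).
Daylight saving runs 20 March – 26 September; the standard-time date in Etheph Territory, September 23, 2027, is inside that window, so Etheph Territory is at UTC+09:00.
23:00 UTC + 9h = 08:00 Etheph Territory (rolling into the next day, 23 September 2027).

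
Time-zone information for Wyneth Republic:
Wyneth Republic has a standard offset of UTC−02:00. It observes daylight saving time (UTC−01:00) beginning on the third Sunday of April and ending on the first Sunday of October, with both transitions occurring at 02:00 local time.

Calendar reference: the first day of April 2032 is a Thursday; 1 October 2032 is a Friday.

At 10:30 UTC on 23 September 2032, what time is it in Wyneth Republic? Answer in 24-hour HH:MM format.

09:30

1 April 2032 is a Thursday, so the first Sunday is April 4 and the third is April 18.
1 October 2032 is a Friday, so the first Sunday is October 3.
At the standard offset (UTC−02:00), 10:30 UTC − 2h = 08:30 Wyneth Republic standard time.
Daylight saving runs 18 April – 3 October; the standard-time date in Wyneth Republic, 23 September 2032, is inside that window, so Wyneth Republic is at UTC−01:00.
10:30 UTC − 1h = 09:30 local.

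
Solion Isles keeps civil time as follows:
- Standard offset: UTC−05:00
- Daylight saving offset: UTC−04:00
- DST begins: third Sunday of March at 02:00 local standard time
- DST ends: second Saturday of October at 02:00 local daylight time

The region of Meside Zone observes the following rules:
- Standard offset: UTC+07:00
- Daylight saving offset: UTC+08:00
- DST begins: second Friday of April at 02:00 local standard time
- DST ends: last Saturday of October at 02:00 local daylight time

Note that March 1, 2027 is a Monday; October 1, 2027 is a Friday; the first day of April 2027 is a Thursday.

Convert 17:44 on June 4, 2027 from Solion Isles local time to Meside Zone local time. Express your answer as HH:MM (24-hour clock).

1 March 2027 is a Monday, so the first Sunday is March 7 and the third is March 21.
1 October 2027 is a Friday, so the first Saturday is October 2 and the second is October 9.
Daylight saving runs 21 March – 9 October; June 4, 2027 is inside that window, so Solion Isles is at UTC−04:00.
17:44 Solion Isles + 4h = 21:44 UTC.
1 April 2027 is a Thursday, so the first Friday is April 2 and the second is April 9.
1 October 2027 is a Friday, so Saturdays fall on 2, 9, 16, 23, 30; the last is October 30.
At the standard offset (UTC+07:00), 21:44 UTC + 7h = 04:44 Meside Zone standard time (rolling into the next day, 5 June 2027).
Daylight saving runs 9 April – 30 October; the standard-time date in Meside Zone, June 5, 2027, is inside that window, so Meside Zone is at UTC+08:00.
21:44 UTC + 8h = 05:44 Meside Zone (rolling into the next day, 5 June 2027).

05:44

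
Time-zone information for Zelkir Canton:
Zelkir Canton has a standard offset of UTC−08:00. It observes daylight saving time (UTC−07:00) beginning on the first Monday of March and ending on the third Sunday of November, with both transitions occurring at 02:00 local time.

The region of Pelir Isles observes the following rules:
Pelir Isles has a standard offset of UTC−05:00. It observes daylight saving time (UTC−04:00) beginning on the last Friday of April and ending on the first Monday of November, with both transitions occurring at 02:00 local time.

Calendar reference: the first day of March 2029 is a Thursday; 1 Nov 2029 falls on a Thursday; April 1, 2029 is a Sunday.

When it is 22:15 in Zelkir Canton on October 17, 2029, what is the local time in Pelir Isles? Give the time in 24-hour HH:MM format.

1 March 2029 is a Thursday, so the first Monday is March 5.
1 November 2029 is a Thursday, so the first Sunday is November 4 and the third is November 18.
October 17, 2029 lies within the daylight-saving period (5 March – 18 November), so Zelkir Canton is on daylight time, UTC−07:00.
22:15 Zelkir Canton + 7h = 05:15 UTC (rolling into the next day, 18 October 2029).
1 April 2029 is a Sunday, so Fridays fall on 6, 13, 20, 27; the last is April 27.
1 November 2029 is a Thursday, so the first Monday is November 5.
At the standard offset (UTC−05:00), 05:15 UTC − 5h = 00:15 Pelir Isles standard time.
The standard-time date in Pelir Isles, October 18, 2029, falls between 27 April and 5 November, so daylight saving is in effect and Pelir Isles is at UTC−04:00.
05:15 UTC − 4h = 01:15 Pelir Isles.

01:15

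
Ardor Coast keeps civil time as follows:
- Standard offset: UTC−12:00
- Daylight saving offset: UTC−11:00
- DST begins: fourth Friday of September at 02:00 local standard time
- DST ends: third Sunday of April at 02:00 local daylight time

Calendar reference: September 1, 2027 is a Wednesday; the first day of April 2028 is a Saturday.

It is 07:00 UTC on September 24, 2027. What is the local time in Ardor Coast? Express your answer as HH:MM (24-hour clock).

19:00

1 September 2027 is a Wednesday, so the first Friday is September 3 and the fourth is September 24.
1 April 2028 is a Saturday, so the first Sunday is April 2 and the third is April 16.
At the standard offset (UTC−12:00), 07:00 UTC − 12h = 19:00 Ardor Coast standard time (rolling into the previous day, 23 September 2027).
The standard-time date in Ardor Coast, September 23, 2027, is outside the daylight-saving period (24 September 2027 – 16 April 2028), so Ardor Coast is on standard time, UTC−12:00.
07:00 UTC − 12h = 19:00 local (rolling into the previous day, 23 September 2027).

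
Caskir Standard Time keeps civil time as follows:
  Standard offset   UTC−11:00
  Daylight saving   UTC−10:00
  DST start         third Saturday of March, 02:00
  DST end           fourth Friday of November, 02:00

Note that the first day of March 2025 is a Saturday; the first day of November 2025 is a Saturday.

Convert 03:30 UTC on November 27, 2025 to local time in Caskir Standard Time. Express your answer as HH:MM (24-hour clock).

17:30

1 March 2025 is a Saturday, so the first Saturday is March 1 and the third is March 15.
1 November 2025 is a Saturday, so the first Friday is November 7 and the fourth is November 28.
At the standard offset (UTC−11:00), 03:30 UTC − 11h = 16:30 Caskir Standard Time standard time (rolling into the previous day, 26 November 2025).
Daylight saving runs 15 March – 28 November; the standard-time date in Caskir Standard Time, November 26, 2025, is inside that window, so Caskir Standard Time is at UTC−10:00.
03:30 UTC − 10h = 17:30 local (rolling into the previous day, 26 November 2025).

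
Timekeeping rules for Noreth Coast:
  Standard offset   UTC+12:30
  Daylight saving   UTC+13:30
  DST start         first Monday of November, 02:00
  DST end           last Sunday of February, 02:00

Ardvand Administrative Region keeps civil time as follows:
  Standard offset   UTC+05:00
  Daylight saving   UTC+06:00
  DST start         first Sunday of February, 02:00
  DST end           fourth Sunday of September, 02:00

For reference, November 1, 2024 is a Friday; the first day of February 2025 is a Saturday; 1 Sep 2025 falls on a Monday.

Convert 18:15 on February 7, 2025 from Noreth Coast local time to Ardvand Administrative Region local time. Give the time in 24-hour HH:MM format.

1 November 2024 is a Friday, so the first Monday is November 4.
1 February 2025 is a Saturday, so Sundays fall on 2, 9, 16, 23; the last is February 23.
Daylight saving runs 4 November 2024 – 23 February 2025; February 7, 2025 is inside that window, so Noreth Coast is at UTC+13:30.
18:15 Noreth Coast − 13h30m = 04:45 UTC.
1 February 2025 is a Saturday, so the first Sunday is February 2.
1 September 2025 is a Monday, so the first Sunday is September 7 and the fourth is September 28.
At the standard offset (UTC+05:00), 04:45 UTC + 5h = 09:45 Ardvand Administrative Region standard time.
Daylight saving runs 2 February – 28 September; the standard-time date in Ardvand Administrative Region, February 7, 2025, is inside that window, so Ardvand Administrative Region is at UTC+06:00.
04:45 UTC + 6h = 10:45 Ardvand Administrative Region.

10:45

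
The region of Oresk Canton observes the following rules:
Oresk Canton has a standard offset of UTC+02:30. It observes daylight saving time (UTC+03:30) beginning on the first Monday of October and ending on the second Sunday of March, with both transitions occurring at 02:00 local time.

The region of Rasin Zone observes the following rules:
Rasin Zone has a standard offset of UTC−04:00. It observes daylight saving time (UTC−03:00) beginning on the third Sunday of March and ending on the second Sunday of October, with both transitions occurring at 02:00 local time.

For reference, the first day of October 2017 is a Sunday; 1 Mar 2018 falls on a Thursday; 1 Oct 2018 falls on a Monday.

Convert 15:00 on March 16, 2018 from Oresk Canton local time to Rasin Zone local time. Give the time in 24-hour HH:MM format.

1 October 2017 is a Sunday, so the first Monday is October 2.
1 March 2018 is a Thursday, so the first Sunday is March 4 and the second is March 11.
Daylight saving runs 2 October 2017 – 11 March 2018; March 16, 2018 is outside that window, so Oresk Canton is on standard time at UTC+02:30.
15:00 Oresk Canton − 2h30m = 12:30 UTC.
1 March 2018 is a Thursday, so the first Sunday is March 4 and the third is March 18.
1 October 2018 is a Monday, so the first Sunday is October 7 and the second is October 14.
At the standard offset (UTC−04:00), 12:30 UTC − 4h = 08:30 Rasin Zone standard time.
Daylight saving runs 18 March – 14 October; the standard-time date in Rasin Zone, March 16, 2018, is outside that window, so Rasin Zone is on standard time at UTC−04:00.
12:30 UTC − 4h = 08:30 Rasin Zone.

08:30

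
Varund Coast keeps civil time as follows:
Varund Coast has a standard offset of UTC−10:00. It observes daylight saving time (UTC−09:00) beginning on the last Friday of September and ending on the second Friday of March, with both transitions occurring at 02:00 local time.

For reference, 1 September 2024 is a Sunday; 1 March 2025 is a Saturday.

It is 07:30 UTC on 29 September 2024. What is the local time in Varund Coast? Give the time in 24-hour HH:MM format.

22:30

1 September 2024 is a Sunday, so Fridays fall on 6, 13, 20, 27; the last is September 27.
1 March 2025 is a Saturday, so the first Friday is March 7 and the second is March 14.
At the standard offset (UTC−10:00), 07:30 UTC − 10h = 21:30 Varund Coast standard time (rolling into the previous day, 28 September 2024).
The standard-time date in Varund Coast, 28 September 2024, falls between 27 September 2024 and 14 March 2025, so daylight saving is in effect and Varund Coast is at UTC−09:00.
07:30 UTC − 9h = 22:30 local (rolling into the previous day, 28 September 2024).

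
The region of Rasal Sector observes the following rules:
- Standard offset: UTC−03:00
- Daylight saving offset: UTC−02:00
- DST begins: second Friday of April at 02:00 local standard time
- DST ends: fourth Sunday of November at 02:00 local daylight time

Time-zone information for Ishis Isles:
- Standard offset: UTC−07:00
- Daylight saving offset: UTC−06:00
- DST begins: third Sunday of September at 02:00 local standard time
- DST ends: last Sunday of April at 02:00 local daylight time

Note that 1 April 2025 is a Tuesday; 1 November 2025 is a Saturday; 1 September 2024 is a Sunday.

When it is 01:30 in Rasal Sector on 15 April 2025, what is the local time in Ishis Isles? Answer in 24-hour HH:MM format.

1 April 2025 is a Tuesday, so the first Friday is April 4 and the second is April 11.
1 November 2025 is a Saturday, so the first Sunday is November 2 and the fourth is November 23.
15 April 2025 lies within the daylight-saving period (11 April – 23 November), so Rasal Sector is on daylight time, UTC−02:00.
01:30 Rasal Sector + 2h = 03:30 UTC.
1 September 2024 is a Sunday, so the first Sunday is September 1 and the third is September 15.
1 April 2025 is a Tuesday, so Sundays fall on 6, 13, 20, 27; the last is April 27.
At the standard offset (UTC−07:00), 03:30 UTC − 7h = 20:30 Ishis Isles standard time (rolling into the previous day, 14 April 2025).
The standard-time date in Ishis Isles, 14 April 2025, falls between 15 September 2024 and 27 April 2025, so daylight saving is in effect and Ishis Isles is at UTC−06:00.
03:30 UTC − 6h = 21:30 Ishis Isles (rolling into the previous day, 14 April 2025).

21:30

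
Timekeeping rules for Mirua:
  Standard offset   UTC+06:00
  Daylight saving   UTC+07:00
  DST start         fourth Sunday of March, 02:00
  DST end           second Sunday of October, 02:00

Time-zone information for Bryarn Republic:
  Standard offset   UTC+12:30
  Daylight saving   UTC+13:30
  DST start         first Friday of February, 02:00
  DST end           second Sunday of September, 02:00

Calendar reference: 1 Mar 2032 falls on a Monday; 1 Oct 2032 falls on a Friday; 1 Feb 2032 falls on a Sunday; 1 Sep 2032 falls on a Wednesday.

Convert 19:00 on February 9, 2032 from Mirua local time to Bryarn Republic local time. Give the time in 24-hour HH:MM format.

1 March 2032 is a Monday, so the first Sunday is March 7 and the fourth is March 28.
1 October 2032 is a Friday, so the first Sunday is October 3 and the second is October 10.
February 9, 2032 is outside the daylight-saving period (28 March – 10 October), so Mirua is on standard time, UTC+06:00.
19:00 Mirua − 6h = 13:00 UTC.
1 February 2032 is a Sunday, so the first Friday is February 6.
1 September 2032 is a Wednesday, so the first Sunday is September 5 and the second is September 12.
At the standard offset (UTC+12:30), 13:00 UTC + 12h30m = 01:30 Bryarn Republic standard time (rolling into the next day, 10 February 2032).
The standard-time date in Bryarn Republic, February 10, 2032, lies within the daylight-saving period (6 February – 12 September), so Bryarn Republic is on daylight time, UTC+13:30.
13:00 UTC + 13h30m = 02:30 Bryarn Republic (rolling into the next day, 10 February 2032).

02:30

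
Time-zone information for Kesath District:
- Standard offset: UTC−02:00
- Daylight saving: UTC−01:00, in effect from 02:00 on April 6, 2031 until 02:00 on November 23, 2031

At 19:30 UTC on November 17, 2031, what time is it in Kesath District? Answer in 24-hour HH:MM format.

At the standard offset (UTC−02:00), 19:30 UTC − 2h = 17:30 Kesath District standard time.
Daylight saving runs 6 April – 23 November; the standard-time date in Kesath District, November 17, 2031, is inside that window, so Kesath District is at UTC−01:00.
19:30 UTC − 1h = 18:30 local.

18:30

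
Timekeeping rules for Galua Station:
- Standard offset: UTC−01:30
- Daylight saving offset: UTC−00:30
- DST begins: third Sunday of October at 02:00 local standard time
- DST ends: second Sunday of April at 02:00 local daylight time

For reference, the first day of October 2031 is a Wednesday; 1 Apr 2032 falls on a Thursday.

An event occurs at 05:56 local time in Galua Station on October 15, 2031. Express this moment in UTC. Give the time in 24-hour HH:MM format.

07:26

1 October 2031 is a Wednesday, so the first Sunday is October 5 and the third is October 19.
1 April 2032 is a Thursday, so the first Sunday is April 4 and the second is April 11.
Daylight saving runs 19 October 2031 – 11 April 2032; October 15, 2031 is outside that window, so Galua Station is on standard time at UTC−01:30.
05:56 local + 1h30m = 07:26 UTC.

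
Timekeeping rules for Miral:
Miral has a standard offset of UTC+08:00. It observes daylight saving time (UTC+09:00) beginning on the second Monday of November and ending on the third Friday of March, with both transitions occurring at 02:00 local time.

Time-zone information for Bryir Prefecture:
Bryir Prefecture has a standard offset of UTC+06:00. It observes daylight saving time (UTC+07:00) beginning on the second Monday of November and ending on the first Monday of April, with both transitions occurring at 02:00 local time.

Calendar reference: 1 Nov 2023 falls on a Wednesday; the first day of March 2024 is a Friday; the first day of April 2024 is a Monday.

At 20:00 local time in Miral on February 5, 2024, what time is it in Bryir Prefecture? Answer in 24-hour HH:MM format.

18:00

1 November 2023 is a Wednesday, so the first Monday is November 6 and the second is November 13.
1 March 2024 is a Friday, so the first Friday is March 1 and the third is March 15.
February 5, 2024 falls between 13 November 2023 and 15 March 2024, so daylight saving is in effect and Miral is at UTC+09:00.
20:00 Miral − 9h = 11:00 UTC.
1 November 2023 is a Wednesday, so the first Monday is November 6 and the second is November 13.
1 April 2024 is a Monday, so the first Monday is April 1.
At the standard offset (UTC+06:00), 11:00 UTC + 6h = 17:00 Bryir Prefecture standard time.
Daylight saving runs 13 November 2023 – 1 April 2024; the standard-time date in Bryir Prefecture, February 5, 2024, is inside that window, so Bryir Prefecture is at UTC+07:00.
11:00 UTC + 7h = 18:00 Bryir Prefecture.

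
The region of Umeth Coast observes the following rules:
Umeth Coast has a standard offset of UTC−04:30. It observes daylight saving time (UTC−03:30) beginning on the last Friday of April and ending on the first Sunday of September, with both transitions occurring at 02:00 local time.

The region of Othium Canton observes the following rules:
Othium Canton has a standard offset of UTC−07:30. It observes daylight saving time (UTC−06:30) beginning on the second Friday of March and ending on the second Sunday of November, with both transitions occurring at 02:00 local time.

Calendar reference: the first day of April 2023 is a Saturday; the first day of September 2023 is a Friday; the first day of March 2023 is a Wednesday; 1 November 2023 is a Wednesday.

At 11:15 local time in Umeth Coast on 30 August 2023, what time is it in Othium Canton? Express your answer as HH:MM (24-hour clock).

08:15

1 April 2023 is a Saturday, so Fridays fall on 7, 14, 21, 28; the last is April 28.
1 September 2023 is a Friday, so the first Sunday is September 3.
Daylight saving runs 28 April – 3 September; 30 August 2023 is inside that window, so Umeth Coast is at UTC−03:30.
11:15 Umeth Coast + 3h30m = 14:45 UTC.
1 March 2023 is a Wednesday, so the first Friday is March 3 and the second is March 10.
1 November 2023 is a Wednesday, so the first Sunday is November 5 and the second is November 12.
At the standard offset (UTC−07:30), 14:45 UTC − 7h30m = 07:15 Othium Canton standard time.
The standard-time date in Othium Canton, 30 August 2023, lies within the daylight-saving period (10 March – 12 November), so Othium Canton is on daylight time, UTC−06:30.
14:45 UTC − 6h30m = 08:15 Othium Canton.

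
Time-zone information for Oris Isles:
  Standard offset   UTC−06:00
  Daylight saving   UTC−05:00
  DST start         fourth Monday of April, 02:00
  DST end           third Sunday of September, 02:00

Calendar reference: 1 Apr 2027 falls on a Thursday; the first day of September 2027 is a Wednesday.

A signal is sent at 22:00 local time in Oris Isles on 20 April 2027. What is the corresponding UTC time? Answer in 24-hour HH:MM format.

04:00

1 April 2027 is a Thursday, so the first Monday is April 5 and the fourth is April 26.
1 September 2027 is a Wednesday, so the first Sunday is September 5 and the third is September 19.
Daylight saving runs 26 April – 19 September; 20 April 2027 is outside that window, so Oris Isles is on standard time at UTC−06:00.
22:00 local + 6h = 04:00 UTC (rolling into the next day, 21 April 2027).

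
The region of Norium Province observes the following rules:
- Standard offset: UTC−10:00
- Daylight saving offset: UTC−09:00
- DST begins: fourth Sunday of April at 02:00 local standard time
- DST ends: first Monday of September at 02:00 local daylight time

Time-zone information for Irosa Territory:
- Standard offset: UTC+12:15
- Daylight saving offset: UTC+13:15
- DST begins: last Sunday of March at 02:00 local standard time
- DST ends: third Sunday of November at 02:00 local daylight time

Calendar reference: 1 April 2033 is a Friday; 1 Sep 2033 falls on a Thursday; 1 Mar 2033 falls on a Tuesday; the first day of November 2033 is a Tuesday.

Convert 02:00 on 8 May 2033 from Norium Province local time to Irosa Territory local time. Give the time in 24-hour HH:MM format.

00:15

1 April 2033 is a Friday, so the first Sunday is April 3 and the fourth is April 24.
1 September 2033 is a Thursday, so the first Monday is September 5.
Daylight saving runs 24 April – 5 September; 8 May 2033 is inside that window, so Norium Province is at UTC−09:00.
02:00 Norium Province + 9h = 11:00 UTC.
1 March 2033 is a Tuesday, so Sundays fall on 6, 13, 20, 27; the last is March 27.
1 November 2033 is a Tuesday, so the first Sunday is November 6 and the third is November 20.
At the standard offset (UTC+12:15), 11:00 UTC + 12h15m = 23:15 Irosa Territory standard time.
Daylight saving runs 27 March – 20 November; the standard-time date in Irosa Territory, 8 May 2033, is inside that window, so Irosa Territory is at UTC+13:15.
11:00 UTC + 13h15m = 00:15 Irosa Territory (rolling into the next day, 9 May 2033).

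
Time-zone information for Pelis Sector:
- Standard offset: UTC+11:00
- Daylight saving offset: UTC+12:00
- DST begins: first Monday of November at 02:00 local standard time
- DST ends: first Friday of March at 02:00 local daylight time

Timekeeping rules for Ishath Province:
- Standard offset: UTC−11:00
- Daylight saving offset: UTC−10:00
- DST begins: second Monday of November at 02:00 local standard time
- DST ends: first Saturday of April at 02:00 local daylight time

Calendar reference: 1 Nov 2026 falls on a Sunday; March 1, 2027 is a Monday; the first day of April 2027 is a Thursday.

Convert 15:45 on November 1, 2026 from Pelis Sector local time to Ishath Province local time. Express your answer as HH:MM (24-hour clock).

17:45

1 November 2026 is a Sunday, so the first Monday is November 2.
1 March 2027 is a Monday, so the first Friday is March 5.
Daylight saving runs 2 November 2026 – 5 March 2027; November 1, 2026 is outside that window, so Pelis Sector is on standard time at UTC+11:00.
15:45 Pelis Sector − 11h = 04:45 UTC.
1 November 2026 is a Sunday, so the first Monday is November 2 and the second is November 9.
1 April 2027 is a Thursday, so the first Saturday is April 3.
At the standard offset (UTC−11:00), 04:45 UTC − 11h = 17:45 Ishath Province standard time (rolling into the previous day, 31 October 2026).
The standard-time date in Ishath Province, October 31, 2026, does not fall between 9 November 2026 and 3 April 2027, so daylight saving is not in effect and Ishath Province is at UTC−11:00.
04:45 UTC − 11h = 17:45 Ishath Province (rolling into the previous day, 31 October 2026).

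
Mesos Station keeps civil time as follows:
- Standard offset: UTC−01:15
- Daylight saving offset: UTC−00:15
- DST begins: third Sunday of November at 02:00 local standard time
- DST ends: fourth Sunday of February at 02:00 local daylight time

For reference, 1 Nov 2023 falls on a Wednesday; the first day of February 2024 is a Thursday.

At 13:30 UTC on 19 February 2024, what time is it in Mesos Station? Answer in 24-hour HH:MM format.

13:15

1 November 2023 is a Wednesday, so the first Sunday is November 5 and the third is November 19.
1 February 2024 is a Thursday, so the first Sunday is February 4 and the fourth is February 25.
At the standard offset (UTC−01:15), 13:30 UTC − 1h15m = 12:15 Mesos Station standard time.
The standard-time date in Mesos Station, 19 February 2024, falls between 19 November 2023 and 25 February 2024, so daylight saving is in effect and Mesos Station is at UTC−00:15.
13:30 UTC − 0h15m = 13:15 local.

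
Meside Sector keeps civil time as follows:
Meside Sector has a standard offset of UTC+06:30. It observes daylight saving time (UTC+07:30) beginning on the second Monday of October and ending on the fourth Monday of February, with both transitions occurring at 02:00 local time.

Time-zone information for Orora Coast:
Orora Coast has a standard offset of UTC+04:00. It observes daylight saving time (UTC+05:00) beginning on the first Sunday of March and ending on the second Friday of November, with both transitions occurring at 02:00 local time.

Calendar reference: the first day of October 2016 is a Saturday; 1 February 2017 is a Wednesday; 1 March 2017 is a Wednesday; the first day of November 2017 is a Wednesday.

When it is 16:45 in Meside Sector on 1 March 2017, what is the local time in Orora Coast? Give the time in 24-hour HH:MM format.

14:15

1 October 2016 is a Saturday, so the first Monday is October 3 and the second is October 10.
1 February 2017 is a Wednesday, so the first Monday is February 6 and the fourth is February 27.
Daylight saving runs 10 October 2016 – 27 February 2017; 1 March 2017 is outside that window, so Meside Sector is on standard time at UTC+06:30.
16:45 Meside Sector − 6h30m = 10:15 UTC.
1 March 2017 is a Wednesday, so the first Sunday is March 5.
1 November 2017 is a Wednesday, so the first Friday is November 3 and the second is November 10.
At the standard offset (UTC+04:00), 10:15 UTC + 4h = 14:15 Orora Coast standard time.
The standard-time date in Orora Coast, 1 March 2017, is outside the daylight-saving period (5 March – 10 November), so Orora Coast is on standard time, UTC+04:00.
10:15 UTC + 4h = 14:15 Orora Coast.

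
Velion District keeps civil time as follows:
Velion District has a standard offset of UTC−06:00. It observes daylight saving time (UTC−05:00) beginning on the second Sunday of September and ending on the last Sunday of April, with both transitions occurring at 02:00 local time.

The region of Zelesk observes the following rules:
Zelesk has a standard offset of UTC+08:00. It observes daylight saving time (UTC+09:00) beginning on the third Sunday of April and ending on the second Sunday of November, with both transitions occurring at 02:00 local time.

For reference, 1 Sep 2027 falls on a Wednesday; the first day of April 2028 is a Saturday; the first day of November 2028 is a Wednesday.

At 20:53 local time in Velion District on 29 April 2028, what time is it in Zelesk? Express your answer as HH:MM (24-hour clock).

10:53

1 September 2027 is a Wednesday, so the first Sunday is September 5 and the second is September 12.
1 April 2028 is a Saturday, so Sundays fall on 2, 9, 16, 23, 30; the last is April 30.
29 April 2028 falls between 12 September 2027 and 30 April 2028, so daylight saving is in effect and Velion District is at UTC−05:00.
20:53 Velion District + 5h = 01:53 UTC (rolling into the next day, 30 April 2028).
1 April 2028 is a Saturday, so the first Sunday is April 2 and the third is April 16.
1 November 2028 is a Wednesday, so the first Sunday is November 5 and the second is November 12.
At the standard offset (UTC+08:00), 01:53 UTC + 8h = 09:53 Zelesk standard time.
The standard-time date in Zelesk, 30 April 2028, lies within the daylight-saving period (16 April – 12 November), so Zelesk is on daylight time, UTC+09:00.
01:53 UTC + 9h = 10:53 Zelesk.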